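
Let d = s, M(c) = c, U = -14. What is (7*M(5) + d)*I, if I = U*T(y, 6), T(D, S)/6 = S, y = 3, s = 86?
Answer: -60984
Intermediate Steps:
T(D, S) = 6*S
d = 86
I = -504 (I = -84*6 = -14*36 = -504)
(7*M(5) + d)*I = (7*5 + 86)*(-504) = (35 + 86)*(-504) = 121*(-504) = -60984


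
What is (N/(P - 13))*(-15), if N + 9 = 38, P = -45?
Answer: 15/2 ≈ 7.5000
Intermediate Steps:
N = 29 (N = -9 + 38 = 29)
(N/(P - 13))*(-15) = (29/(-45 - 13))*(-15) = (29/(-58))*(-15) = (29*(-1/58))*(-15) = -½*(-15) = 15/2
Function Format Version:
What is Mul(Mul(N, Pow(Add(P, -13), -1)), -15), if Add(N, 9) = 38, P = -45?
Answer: Rational(15, 2) ≈ 7.5000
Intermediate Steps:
N = 29 (N = Add(-9, 38) = 29)
Mul(Mul(N, Pow(Add(P, -13), -1)), -15) = Mul(Mul(29, Pow(Add(-45, -13), -1)), -15) = Mul(Mul(29, Pow(-58, -1)), -15) = Mul(Mul(29, Rational(-1, 58)), -15) = Mul(Rational(-1, 2), -15) = Rational(15, 2)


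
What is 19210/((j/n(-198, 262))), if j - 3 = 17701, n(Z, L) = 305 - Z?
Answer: 4831315/8852 ≈ 545.79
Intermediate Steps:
j = 17704 (j = 3 + 17701 = 17704)
19210/((j/n(-198, 262))) = 19210/((17704/(305 - 1*(-198)))) = 19210/((17704/(305 + 198))) = 19210/((17704/503)) = 19210/((17704*(1/503))) = 19210/(17704/503) = 19210*(503/17704) = 4831315/8852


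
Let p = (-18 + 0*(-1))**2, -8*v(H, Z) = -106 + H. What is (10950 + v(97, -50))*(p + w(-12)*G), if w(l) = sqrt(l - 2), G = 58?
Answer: 7096329/2 + 2540661*I*sqrt(14)/4 ≈ 3.5482e+6 + 2.3766e+6*I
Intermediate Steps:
v(H, Z) = 53/4 - H/8 (v(H, Z) = -(-106 + H)/8 = 53/4 - H/8)
w(l) = sqrt(-2 + l)
p = 324 (p = (-18 + 0)**2 = (-18)**2 = 324)
(10950 + v(97, -50))*(p + w(-12)*G) = (10950 + (53/4 - 1/8*97))*(324 + sqrt(-2 - 12)*58) = (10950 + (53/4 - 97/8))*(324 + sqrt(-14)*58) = (10950 + 9/8)*(324 + (I*sqrt(14))*58) = 87609*(324 + 58*I*sqrt(14))/8 = 7096329/2 + 2540661*I*sqrt(14)/4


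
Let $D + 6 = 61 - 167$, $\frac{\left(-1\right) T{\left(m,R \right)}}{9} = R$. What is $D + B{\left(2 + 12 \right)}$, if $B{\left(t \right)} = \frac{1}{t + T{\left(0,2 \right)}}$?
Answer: $- \frac{449}{4} \approx -112.25$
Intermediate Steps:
$T{\left(m,R \right)} = - 9 R$
$D = -112$ ($D = -6 + \left(61 - 167\right) = -6 - 106 = -112$)
$B{\left(t \right)} = \frac{1}{-18 + t}$ ($B{\left(t \right)} = \frac{1}{t - 18} = \frac{1}{-18 + t}$)
$D + B{\left(2 + 12 \right)} = -112 + \frac{1}{-18 + \left(2 + 12\right)} = -112 + \frac{1}{-18 + 14} = -112 + \frac{1}{-4} = -112 - \frac{1}{4} = - \frac{449}{4}$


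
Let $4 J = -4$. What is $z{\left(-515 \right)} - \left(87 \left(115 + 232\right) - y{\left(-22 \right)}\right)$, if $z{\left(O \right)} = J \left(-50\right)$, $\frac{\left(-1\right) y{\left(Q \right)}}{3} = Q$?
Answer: $-30073$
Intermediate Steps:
$J = -1$ ($J = \frac{1}{4} \left(-4\right) = -1$)
$y{\left(Q \right)} = - 3 Q$
$z{\left(O \right)} = 50$ ($z{\left(O \right)} = \left(-1\right) \left(-50\right) = 50$)
$z{\left(-515 \right)} - \left(87 \left(115 + 232\right) - y{\left(-22 \right)}\right) = 50 - \left(87 \left(115 + 232\right) - \left(-3\right) \left(-22\right)\right) = 50 - \left(87 \cdot 347 - 66\right) = 50 - \left(30189 - 66\right) = 50 - 30123 = -30073$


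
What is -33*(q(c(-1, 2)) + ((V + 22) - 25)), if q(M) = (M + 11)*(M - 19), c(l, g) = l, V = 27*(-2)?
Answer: 8481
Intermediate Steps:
V = -54
q(M) = (-19 + M)*(11 + M) (q(M) = (11 + M)*(-19 + M) = (-19 + M)*(11 + M))
-33*(q(c(-1, 2)) + ((V + 22) - 25)) = -33*((-209 + (-1)² - 8*(-1)) + ((-54 + 22) - 25)) = -33*((-209 + 1 + 8) + (-32 - 25)) = -33*(-200 - 57) = -33*(-257) = 8481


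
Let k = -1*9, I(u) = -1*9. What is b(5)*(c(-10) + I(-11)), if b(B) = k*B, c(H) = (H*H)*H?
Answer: 45405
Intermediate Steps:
I(u) = -9
c(H) = H³ (c(H) = H²*H = H³)
k = -9
b(B) = -9*B
b(5)*(c(-10) + I(-11)) = (-9*5)*((-10)³ - 9) = -45*(-1000 - 9) = -45*(-1009) = 45405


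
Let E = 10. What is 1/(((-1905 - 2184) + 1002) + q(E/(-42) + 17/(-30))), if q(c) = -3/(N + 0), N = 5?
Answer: -5/15438 ≈ -0.00032388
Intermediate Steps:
q(c) = -3/5 (q(c) = -3/(5 + 0) = -3/5)
1/(((-1905 - 2184) + 1002) + q(E/(-42) + 17/(-30))) = 1/(((-1905 - 2184) + 1002) - 3/5) = 1/((-4089 + 1002) - 3/5) = 1/(-3087 - 3/5) = 1/(-15438/5) = -5/15438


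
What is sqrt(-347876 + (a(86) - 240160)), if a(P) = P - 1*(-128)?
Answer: I*sqrt(587822) ≈ 766.7*I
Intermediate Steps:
a(P) = 128 + P (a(P) = P + 128 = 128 + P)
sqrt(-347876 + (a(86) - 240160)) = sqrt(-347876 + ((128 + 86) - 240160)) = sqrt(-347876 + (214 - 240160)) = sqrt(-347876 - 239946) = sqrt(-587822) = I*sqrt(587822)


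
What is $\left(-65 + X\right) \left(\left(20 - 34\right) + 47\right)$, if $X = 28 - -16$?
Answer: $-693$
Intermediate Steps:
$X = 44$ ($X = 28 + 16 = 44$)
$\left(-65 + X\right) \left(\left(20 - 34\right) + 47\right) = \left(-65 + 44\right) \left(\left(20 - 34\right) + 47\right) = - 21 \left(-14 + 47\right) = \left(-21\right) 33 = -693$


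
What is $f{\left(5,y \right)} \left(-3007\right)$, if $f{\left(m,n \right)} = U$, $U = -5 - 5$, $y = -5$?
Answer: $30070$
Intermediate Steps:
$U = -10$ ($U = -5 - 5 = -10$)
$f{\left(m,n \right)} = -10$
$f{\left(5,y \right)} \left(-3007\right) = \left(-10\right) \left(-3007\right) = 30070$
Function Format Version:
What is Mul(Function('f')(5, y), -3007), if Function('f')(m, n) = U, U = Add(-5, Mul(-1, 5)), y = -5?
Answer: 30070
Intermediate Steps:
U = -10 (U = Add(-5, -5) = -10)
Function('f')(m, n) = -10
Mul(Function('f')(5, y), -3007) = Mul(-10, -3007) = 30070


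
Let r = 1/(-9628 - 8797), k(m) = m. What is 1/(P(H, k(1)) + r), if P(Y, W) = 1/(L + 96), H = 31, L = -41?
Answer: 18425/334 ≈ 55.165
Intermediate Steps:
r = -1/18425 (r = 1/(-18425) = -1/18425 ≈ -5.4274e-5)
P(Y, W) = 1/55 (P(Y, W) = 1/(-41 + 96) = 1/55)
1/(P(H, k(1)) + r) = 1/(1/55 - 1/18425) = 1/(334/18425) = 18425/334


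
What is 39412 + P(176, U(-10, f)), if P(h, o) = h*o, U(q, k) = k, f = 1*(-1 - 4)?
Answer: 38532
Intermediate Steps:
f = -5 (f = 1*(-5) = -5)
39412 + P(176, U(-10, f)) = 39412 + 176*(-5) = 39412 - 880 = 38532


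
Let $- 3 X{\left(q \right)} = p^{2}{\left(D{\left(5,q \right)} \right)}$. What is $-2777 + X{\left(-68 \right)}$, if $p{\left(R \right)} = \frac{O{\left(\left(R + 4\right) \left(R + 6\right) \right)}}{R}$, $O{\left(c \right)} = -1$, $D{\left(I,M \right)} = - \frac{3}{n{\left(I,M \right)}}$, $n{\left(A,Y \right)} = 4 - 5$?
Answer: $- \frac{74980}{27} \approx -2777.0$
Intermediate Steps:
$n{\left(A,Y \right)} = -1$ ($n{\left(A,Y \right)} = 4 - 5 = -1$)
$D{\left(I,M \right)} = 3$ ($D{\left(I,M \right)} = - \frac{3}{-1} = \left(-3\right) \left(-1\right) = 3$)
$p{\left(R \right)} = - \frac{1}{R}$
$X{\left(q \right)} = - \frac{1}{27}$ ($X{\left(q \right)} = - \frac{\left(- \frac{1}{3}\right)^{2}}{3} = \left(- \frac{1}{3}\right) \frac{1}{9} = - \frac{1}{27}$)
$-2777 + X{\left(-68 \right)} = -2777 - \frac{1}{27} = - \frac{74980}{27}$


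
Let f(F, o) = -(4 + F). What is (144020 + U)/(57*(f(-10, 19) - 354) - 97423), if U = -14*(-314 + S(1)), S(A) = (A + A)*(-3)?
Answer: -148500/117259 ≈ -1.2664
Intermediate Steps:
f(F, o) = -4 - F
S(A) = -6*A (S(A) = (2*A)*(-3) = -6*A)
U = 4480 (U = -14*(-314 - 6*1) = -14*(-314 - 6) = -14*(-320) = 4480)
(144020 + U)/(57*(f(-10, 19) - 354) - 97423) = (144020 + 4480)/(57*((-4 - 1*(-10)) - 354) - 97423) = 148500/(57*((-4 + 10) - 354) - 97423) = 148500/(57*(6 - 354) - 97423) = 148500/(57*(-348) - 97423) = 148500/(-19836 - 97423) = 148500/(-117259) = 148500*(-1/117259) = -148500/117259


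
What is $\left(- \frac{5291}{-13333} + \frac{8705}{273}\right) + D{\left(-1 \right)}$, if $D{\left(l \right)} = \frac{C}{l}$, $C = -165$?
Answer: $\frac{718093193}{3639909} \approx 197.28$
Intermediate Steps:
$D{\left(l \right)} = - \frac{165}{l}$
$\left(- \frac{5291}{-13333} + \frac{8705}{273}\right) + D{\left(-1 \right)} = \left(- \frac{5291}{-13333} + \frac{8705}{273}\right) - \frac{165}{-1} = \left(\left(-5291\right) \left(- \frac{1}{13333}\right) + 8705 \cdot \frac{1}{273}\right) - -165 = \left(\frac{5291}{13333} + \frac{8705}{273}\right) + 165 = \frac{117508208}{3639909} + 165 = \frac{718093193}{3639909}$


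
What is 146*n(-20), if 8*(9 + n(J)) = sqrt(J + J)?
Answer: -1314 + 73*I*sqrt(10)/2 ≈ -1314.0 + 115.42*I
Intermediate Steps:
n(J) = -9 + sqrt(2)*sqrt(J)/8 (n(J) = -9 + sqrt(J + J)/8 = -9 + sqrt(2*J)/8 = -9 + (sqrt(2)*sqrt(J))/8 = -9 + sqrt(2)*sqrt(J)/8)
146*n(-20) = 146*(-9 + sqrt(2)*sqrt(-20)/8) = 146*(-9 + sqrt(2)*(2*I*sqrt(5))/8) = 146*(-9 + I*sqrt(10)/4) = -1314 + 73*I*sqrt(10)/2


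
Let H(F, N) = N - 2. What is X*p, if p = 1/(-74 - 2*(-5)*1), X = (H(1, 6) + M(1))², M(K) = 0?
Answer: -¼ ≈ -0.25000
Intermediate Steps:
H(F, N) = -2 + N
X = 16 (X = ((-2 + 6) + 0)² = (4 + 0)² = 4² = 16)
p = -1/64 (p = 1/(-74 + 10*1) = 1/(-74 + 10) = 1/(-64) = -1/64 ≈ -0.015625)
X*p = 16*(-1/64) = -¼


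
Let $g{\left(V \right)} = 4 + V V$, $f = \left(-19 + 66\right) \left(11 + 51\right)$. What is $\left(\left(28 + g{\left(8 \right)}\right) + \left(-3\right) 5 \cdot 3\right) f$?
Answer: $148614$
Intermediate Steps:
$f = 2914$ ($f = 47 \cdot 62 = 2914$)
$g{\left(V \right)} = 4 + V^{2}$
$\left(\left(28 + g{\left(8 \right)}\right) + \left(-3\right) 5 \cdot 3\right) f = \left(\left(28 + \left(4 + 8^{2}\right)\right) + \left(-3\right) 5 \cdot 3\right) 2914 = \left(\left(28 + \left(4 + 64\right)\right) - 45\right) 2914 = \left(\left(28 + 68\right) - 45\right) 2914 = \left(96 - 45\right) 2914 = 51 \cdot 2914 = 148614$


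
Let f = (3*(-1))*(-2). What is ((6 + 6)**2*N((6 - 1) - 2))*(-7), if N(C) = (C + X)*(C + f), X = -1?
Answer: -18144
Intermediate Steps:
f = 6 (f = -3*(-2) = 6)
N(C) = (-1 + C)*(6 + C) (N(C) = (C - 1)*(C + 6) = (-1 + C)*(6 + C))
((6 + 6)**2*N((6 - 1) - 2))*(-7) = ((6 + 6)**2*(-6 + ((6 - 1) - 2)**2 + 5*((6 - 1) - 2)))*(-7) = (12**2*(-6 + (5 - 2)**2 + 5*(5 - 2)))*(-7) = (144*(-6 + 3**2 + 5*3))*(-7) = (144*(-6 + 9 + 15))*(-7) = (144*18)*(-7) = 2592*(-7) = -18144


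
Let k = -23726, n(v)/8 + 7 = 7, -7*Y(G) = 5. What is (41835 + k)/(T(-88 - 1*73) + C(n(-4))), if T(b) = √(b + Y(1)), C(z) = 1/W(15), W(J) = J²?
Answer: 28521675/57307507 - 1833536250*I*√1981/57307507 ≈ 0.4977 - 1424.0*I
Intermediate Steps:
Y(G) = -5/7 (Y(G) = -⅐*5 = -5/7)
n(v) = 0 (n(v) = -56 + 8*7 = -56 + 56 = 0)
C(z) = 1/225 (C(z) = 1/(15²) = 1/225)
T(b) = √(-5/7 + b) (T(b) = √(b - 5/7) = √(-5/7 + b))
(41835 + k)/(T(-88 - 1*73) + C(n(-4))) = (41835 - 23726)/(√(-35 + 49*(-88 - 1*73))/7 + 1/225) = 18109/(√(-35 + 49*(-88 - 73))/7 + 1/225) = 18109/(√(-35 + 49*(-161))/7 + 1/225) = 18109/(√(-35 - 7889)/7 + 1/225) = 18109/(√(-7924)/7 + 1/225) = 18109/((2*I*√1981)/7 + 1/225) = 18109/(2*I*√1981/7 + 1/225) = 18109/(1/225 + 2*I*√1981/7)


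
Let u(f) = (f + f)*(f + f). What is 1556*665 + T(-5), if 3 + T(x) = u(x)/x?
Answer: 1034717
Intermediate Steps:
u(f) = 4*f² (u(f) = (2*f)*(2*f) = 4*f²)
T(x) = -3 + 4*x (T(x) = -3 + (4*x²)/x = -3 + 4*x)
1556*665 + T(-5) = 1556*665 + (-3 + 4*(-5)) = 1034740 + (-3 - 20) = 1034740 - 23 = 1034717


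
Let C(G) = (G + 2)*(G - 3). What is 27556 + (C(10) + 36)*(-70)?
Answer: 19156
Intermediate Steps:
C(G) = (-3 + G)*(2 + G) (C(G) = (2 + G)*(-3 + G) = (-3 + G)*(2 + G))
27556 + (C(10) + 36)*(-70) = 27556 + ((-6 + 10**2 - 1*10) + 36)*(-70) = 27556 + ((-6 + 100 - 10) + 36)*(-70) = 27556 + (84 + 36)*(-70) = 27556 + 120*(-70) = 27556 - 8400 = 19156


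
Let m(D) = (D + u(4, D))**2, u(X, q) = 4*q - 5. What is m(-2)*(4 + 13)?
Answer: 3825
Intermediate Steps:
u(X, q) = -5 + 4*q
m(D) = (-5 + 5*D)**2 (m(D) = (D + (-5 + 4*D))**2 = (-5 + 5*D)**2)
m(-2)*(4 + 13) = (25*(-1 - 2)**2)*(4 + 13) = (25*(-3)**2)*17 = (25*9)*17 = 225*17 = 3825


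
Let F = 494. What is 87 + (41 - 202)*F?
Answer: -79447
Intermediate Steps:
87 + (41 - 202)*F = 87 + (41 - 202)*494 = 87 - 161*494 = 87 - 79534 = -79447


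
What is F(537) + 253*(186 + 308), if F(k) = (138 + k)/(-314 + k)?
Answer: 27871661/223 ≈ 1.2499e+5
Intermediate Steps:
F(k) = (138 + k)/(-314 + k)
F(537) + 253*(186 + 308) = (138 + 537)/(-314 + 537) + 253*(186 + 308) = 675/223 + 253*494 = (1/223)*675 + 124982 = 675/223 + 124982 = 27871661/223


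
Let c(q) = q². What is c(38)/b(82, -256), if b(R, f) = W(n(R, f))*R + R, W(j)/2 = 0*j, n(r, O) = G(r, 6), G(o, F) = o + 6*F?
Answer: 722/41 ≈ 17.610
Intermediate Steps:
n(r, O) = 36 + r (n(r, O) = r + 6*6 = r + 36 = 36 + r)
W(j) = 0 (W(j) = 2*(0*j) = 2*0 = 0)
b(R, f) = R (b(R, f) = 0*R + R = 0 + R = R)
c(38)/b(82, -256) = 38²/82 = 1444*(1/82) = 722/41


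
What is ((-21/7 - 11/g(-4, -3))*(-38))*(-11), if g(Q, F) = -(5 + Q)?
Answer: 3344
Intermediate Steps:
g(Q, F) = -5 - Q
((-21/7 - 11/g(-4, -3))*(-38))*(-11) = ((-21/7 - 11/(-5 - 1*(-4)))*(-38))*(-11) = ((-21*1/7 - 11/(-5 + 4))*(-38))*(-11) = ((-3 - 11/(-1))*(-38))*(-11) = ((-3 - 11*(-1))*(-38))*(-11) = ((-3 + 11)*(-38))*(-11) = (8*(-38))*(-11) = -304*(-11) = 3344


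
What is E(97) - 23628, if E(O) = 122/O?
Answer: -2291794/97 ≈ -23627.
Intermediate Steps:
E(97) - 23628 = 122/97 - 23628 = -2291794/97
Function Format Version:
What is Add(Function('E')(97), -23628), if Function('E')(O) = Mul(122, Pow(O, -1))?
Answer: Rational(-2291794, 97) ≈ -23627.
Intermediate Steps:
Add(Function('E')(97), -23628) = Add(Mul(122, Pow(97, -1)), -23628) = Add(Mul(122, Rational(1, 97)), -23628) = Add(Rational(122, 97), -23628) = Rational(-2291794, 97)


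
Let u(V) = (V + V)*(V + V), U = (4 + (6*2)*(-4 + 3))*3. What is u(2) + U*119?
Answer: -2840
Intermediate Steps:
U = -24 (U = (4 + 12*(-1))*3 = (4 - 12)*3 = -8*3 = -24)
u(V) = 4*V² (u(V) = (2*V)*(2*V) = 4*V²)
u(2) + U*119 = 4*2² - 24*119 = 4*4 - 2856 = 16 - 2856 = -2840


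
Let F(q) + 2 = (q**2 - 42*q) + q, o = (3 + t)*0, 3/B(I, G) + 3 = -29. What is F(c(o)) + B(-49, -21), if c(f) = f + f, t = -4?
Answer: -67/32 ≈ -2.0938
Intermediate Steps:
B(I, G) = -3/32 (B(I, G) = 3/(-3 - 29) = 3/(-32) = 3*(-1/32) = -3/32)
o = 0 (o = (3 - 4)*0 = -1*0 = 0)
c(f) = 2*f
F(q) = -2 + q**2 - 41*q (F(q) = -2 + ((q**2 - 42*q) + q) = -2 + (q**2 - 41*q) = -2 + q**2 - 41*q)
F(c(o)) + B(-49, -21) = (-2 + (2*0)**2 - 82*0) - 3/32 = (-2 + 0**2 - 41*0) - 3/32 = (-2 + 0 + 0) - 3/32 = -2 - 3/32 = -67/32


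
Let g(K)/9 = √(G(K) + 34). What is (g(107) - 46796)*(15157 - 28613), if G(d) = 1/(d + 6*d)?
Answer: 629686976 - 121104*√19074783/749 ≈ 6.2898e+8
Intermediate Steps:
G(d) = 1/(7*d)
g(K) = 9*√(34 + 1/(7*K)) (g(K) = 9*√(1/(7*K) + 34) = 9*√(34 + 1/(7*K)))
(g(107) - 46796)*(15157 - 28613) = (9*√(1666 + 7/107)/7 - 46796)*(15157 - 28613) = (9*√(1666 + 7*(1/107))/7 - 46796)*(-13456) = (9*√(1666 + 7/107)/7 - 46796)*(-13456) = (9*√(178269/107)/7 - 46796)*(-13456) = (9*(√19074783/107)/7 - 46796)*(-13456) = (9*√19074783/749 - 46796)*(-13456) = (-46796 + 9*√19074783/749)*(-13456) = 629686976 - 121104*√19074783/749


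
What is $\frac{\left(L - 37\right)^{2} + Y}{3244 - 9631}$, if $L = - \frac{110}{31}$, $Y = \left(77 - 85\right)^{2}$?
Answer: $- \frac{1641553}{6137907} \approx -0.26745$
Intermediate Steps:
$Y = 64$ ($Y = \left(-8\right)^{2} = 64$)
$L = - \frac{110}{31}$ ($L = \left(-110\right) \frac{1}{31} = - \frac{110}{31} \approx -3.5484$)
$\frac{\left(L - 37\right)^{2} + Y}{3244 - 9631} = \frac{\left(- \frac{110}{31} - 37\right)^{2} + 64}{3244 - 9631} = \frac{\left(- \frac{1257}{31}\right)^{2} + 64}{-6387} = \left(\frac{1580049}{961} + 64\right) \left(- \frac{1}{6387}\right) = \frac{1641553}{961} \left(- \frac{1}{6387}\right) = - \frac{1641553}{6137907}$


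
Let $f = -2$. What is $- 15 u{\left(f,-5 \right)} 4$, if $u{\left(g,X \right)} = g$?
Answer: $120$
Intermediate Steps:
$- 15 u{\left(f,-5 \right)} 4 = \left(-15\right) \left(-2\right) 4 = 30 \cdot 4 = 120$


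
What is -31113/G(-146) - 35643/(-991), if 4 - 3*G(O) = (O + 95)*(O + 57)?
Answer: 254139954/4494185 ≈ 56.549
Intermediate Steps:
G(O) = 4/3 - (57 + O)*(95 + O)/3 (G(O) = 4/3 - (O + 95)*(O + 57)/3 = 4/3 - (95 + O)*(57 + O)/3 = 4/3 - (57 + O)*(95 + O)/3)
-31113/G(-146) - 35643/(-991) = -31113/(-5411/3 - 152/3*(-146) - ⅓*(-146)²) - 35643/(-991) = -31113/(-5411/3 + 22192/3 - ⅓*21316) - 35643*(-1/991) = -31113/(-5411/3 + 22192/3 - 21316/3) + 35643/991 = -31113/(-4535/3) + 35643/991 = -31113*(-3/4535) + 35643/991 = 93339/4535 + 35643/991 = 254139954/4494185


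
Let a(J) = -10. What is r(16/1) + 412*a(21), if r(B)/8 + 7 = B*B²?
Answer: 28592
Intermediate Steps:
r(B) = -56 + 8*B³ (r(B) = -56 + 8*(B*B²) = -56 + 8*B³)
r(16/1) + 412*a(21) = (-56 + 8*(16/1)³) + 412*(-10) = (-56 + 8*(16*1)³) - 4120 = (-56 + 8*16³) - 4120 = (-56 + 8*4096) - 4120 = (-56 + 32768) - 4120 = 32712 - 4120 = 28592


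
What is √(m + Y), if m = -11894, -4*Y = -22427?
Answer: I*√25149/2 ≈ 79.292*I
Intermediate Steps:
Y = 22427/4 (Y = -¼*(-22427) = 22427/4 ≈ 5606.8)
√(m + Y) = √(-11894 + 22427/4) = √(-25149/4) = I*√25149/2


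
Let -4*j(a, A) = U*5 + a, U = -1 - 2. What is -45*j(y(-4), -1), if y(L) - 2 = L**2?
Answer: 135/4 ≈ 33.750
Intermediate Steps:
y(L) = 2 + L**2
U = -3
j(a, A) = 15/4 - a/4 (j(a, A) = -(-3*5 + a)/4 = -(-15 + a)/4 = 15/4 - a/4)
-45*j(y(-4), -1) = -45*(15/4 - (2 + (-4)**2)/4) = -45*(15/4 - (2 + 16)/4) = -45*(15/4 - 1/4*18) = -45*(15/4 - 9/2) = -45*(-3/4) = 135/4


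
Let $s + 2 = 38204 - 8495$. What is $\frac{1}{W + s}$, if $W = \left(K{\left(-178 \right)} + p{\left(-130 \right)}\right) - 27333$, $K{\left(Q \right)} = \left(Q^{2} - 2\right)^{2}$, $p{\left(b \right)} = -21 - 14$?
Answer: $\frac{1}{1003751463} \approx 9.9626 \cdot 10^{-10}$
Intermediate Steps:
$p{\left(b \right)} = -35$ ($p{\left(b \right)} = -21 - 14 = -35$)
$K{\left(Q \right)} = \left(-2 + Q^{2}\right)^{2}$
$W = 1003721756$ ($W = \left(\left(-2 + \left(-178\right)^{2}\right)^{2} - 35\right) - 27333 = \left(\left(-2 + 31684\right)^{2} - 35\right) - 27333 = \left(31682^{2} - 35\right) - 27333 = \left(1003749124 - 35\right) - 27333 = 1003749089 - 27333 = 1003721756$)
$s = 29707$ ($s = -2 + \left(38204 - 8495\right) = -2 + 29709 = 29707$)
$\frac{1}{W + s} = \frac{1}{1003721756 + 29707} = \frac{1}{1003751463}$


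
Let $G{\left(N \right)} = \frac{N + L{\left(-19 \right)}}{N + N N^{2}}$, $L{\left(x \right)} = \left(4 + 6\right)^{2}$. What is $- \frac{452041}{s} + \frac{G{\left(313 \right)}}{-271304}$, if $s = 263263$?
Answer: $- \frac{341884006149546969}{199108950534013520} \approx -1.7171$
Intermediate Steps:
$L{\left(x \right)} = 100$ ($L{\left(x \right)} = 10^{2} = 100$)
$G{\left(N \right)} = \frac{100 + N}{N + N^{3}}$ ($G{\left(N \right)} = \frac{N + 100}{N + N N^{2}} = \frac{100 + N}{N + N^{3}}$)
$- \frac{452041}{s} + \frac{G{\left(313 \right)}}{-271304} = - \frac{452041}{263263} + \frac{\frac{1}{313 + 313^{3}} \left(100 + 313\right)}{-271304} = \left(-452041\right) \frac{1}{263263} + \frac{1}{313 + 30664297} \cdot 413 \left(- \frac{1}{271304}\right) = - \frac{452041}{263263} + \frac{1}{30664610} \cdot 413 \left(- \frac{1}{271304}\right) = - \frac{452041}{263263} + \frac{413}{30664610} \left(- \frac{1}{271304}\right) = - \frac{452041}{263263} - \frac{413}{8319431351440} = - \frac{341884006149546969}{199108950534013520}$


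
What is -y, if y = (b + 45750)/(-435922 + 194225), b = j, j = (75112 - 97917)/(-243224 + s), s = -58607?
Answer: 13808791055/72951647207 ≈ 0.18929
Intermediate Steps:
j = 22805/301831 (j = (75112 - 97917)/(-243224 - 58607) = -22805/(-301831) = -22805*(-1/301831) = 22805/301831 ≈ 0.075556)
b = 22805/301831 ≈ 0.075556
y = -13808791055/72951647207 (y = (22805/301831 + 45750)/(-435922 + 194225) = (13808791055/301831)/(-241697) = (13808791055/301831)*(-1/241697) = -13808791055/72951647207 ≈ -0.18929)
-y = -1*(-13808791055/72951647207) = 13808791055/72951647207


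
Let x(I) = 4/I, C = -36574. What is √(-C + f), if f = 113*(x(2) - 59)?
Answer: √30133 ≈ 173.59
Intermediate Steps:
f = -6441 (f = 113*(4/2 - 59) = 113*(4*(½) - 59) = 113*(2 - 59) = 113*(-57) = -6441)
√(-C + f) = √(-1*(-36574) - 6441) = √(36574 - 6441) = √30133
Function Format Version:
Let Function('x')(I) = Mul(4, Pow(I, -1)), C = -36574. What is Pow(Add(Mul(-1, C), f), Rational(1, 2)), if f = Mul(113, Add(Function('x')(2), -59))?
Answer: Pow(30133, Rational(1, 2)) ≈ 173.59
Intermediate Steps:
f = -6441 (f = Mul(113, Add(Mul(4, Pow(2, -1)), -59)) = Mul(113, Add(Mul(4, Rational(1, 2)), -59)) = Mul(113, Add(2, -59)) = Mul(113, -57) = -6441)
Pow(Add(Mul(-1, C), f), Rational(1, 2)) = Pow(Add(Mul(-1, -36574), -6441), Rational(1, 2)) = Pow(Add(36574, -6441), Rational(1, 2)) = Pow(30133, Rational(1, 2))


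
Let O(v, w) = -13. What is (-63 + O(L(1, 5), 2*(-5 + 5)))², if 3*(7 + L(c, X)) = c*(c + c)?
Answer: 5776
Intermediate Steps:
L(c, X) = -7 + 2*c²/3 (L(c, X) = -7 + (c*(c + c))/3 = -7 + (c*(2*c))/3 = -7 + (2*c²)/3 = -7 + 2*c²/3)
(-63 + O(L(1, 5), 2*(-5 + 5)))² = (-63 - 13)² = (-76)² = 5776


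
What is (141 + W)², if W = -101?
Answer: 1600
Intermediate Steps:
(141 + W)² = (141 - 101)² = 40² = 1600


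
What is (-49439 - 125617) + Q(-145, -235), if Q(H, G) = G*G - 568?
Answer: -120399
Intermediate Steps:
Q(H, G) = -568 + G² (Q(H, G) = G² - 568 = -568 + G²)
(-49439 - 125617) + Q(-145, -235) = (-49439 - 125617) + (-568 + (-235)²) = -175056 + (-568 + 55225) = -175056 + 54657 = -120399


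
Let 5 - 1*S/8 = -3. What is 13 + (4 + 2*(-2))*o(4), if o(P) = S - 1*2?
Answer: 13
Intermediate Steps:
S = 64 (S = 40 - 8*(-3) = 40 + 24 = 64)
o(P) = 62 (o(P) = 64 - 1*2 = 64 - 2 = 62)
13 + (4 + 2*(-2))*o(4) = 13 + (4 + 2*(-2))*62 = 13 + (4 - 4)*62 = 13 + 0*62 = 13 + 0 = 13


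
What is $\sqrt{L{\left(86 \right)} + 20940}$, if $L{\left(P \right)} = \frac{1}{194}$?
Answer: $\frac{\sqrt{788098034}}{194} \approx 144.71$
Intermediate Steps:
$L{\left(P \right)} = \frac{1}{194}$
$\sqrt{L{\left(86 \right)} + 20940} = \sqrt{\frac{1}{194} + 20940} = \sqrt{\frac{4062361}{194}} = \frac{\sqrt{788098034}}{194}$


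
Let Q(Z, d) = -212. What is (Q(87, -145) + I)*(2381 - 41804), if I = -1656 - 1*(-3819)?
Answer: -76914273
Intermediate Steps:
I = 2163 (I = -1656 + 3819 = 2163)
(Q(87, -145) + I)*(2381 - 41804) = (-212 + 2163)*(2381 - 41804) = 1951*(-39423) = -76914273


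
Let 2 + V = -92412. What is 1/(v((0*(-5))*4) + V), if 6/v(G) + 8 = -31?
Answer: -13/1201384 ≈ -1.0821e-5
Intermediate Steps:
v(G) = -2/13 (v(G) = 6/(-8 - 31) = 6/(-39) = 6*(-1/39) = -2/13)
V = -92414 (V = -2 - 92412 = -92414)
1/(v((0*(-5))*4) + V) = 1/(-2/13 - 92414) = 1/(-1201384/13) = -13/1201384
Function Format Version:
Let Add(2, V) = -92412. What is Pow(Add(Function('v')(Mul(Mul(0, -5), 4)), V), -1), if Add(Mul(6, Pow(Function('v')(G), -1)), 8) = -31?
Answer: Rational(-13, 1201384) ≈ -1.0821e-5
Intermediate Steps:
Function('v')(G) = Rational(-2, 13) (Function('v')(G) = Mul(6, Pow(Add(-8, -31), -1)) = Mul(6, Pow(-39, -1)) = Mul(6, Rational(-1, 39)) = Rational(-2, 13))
V = -92414 (V = Add(-2, -92412) = -92414)
Pow(Add(Function('v')(Mul(Mul(0, -5), 4)), V), -1) = Pow(Add(Rational(-2, 13), -92414), -1) = Pow(Rational(-1201384, 13), -1) = Rational(-13, 1201384)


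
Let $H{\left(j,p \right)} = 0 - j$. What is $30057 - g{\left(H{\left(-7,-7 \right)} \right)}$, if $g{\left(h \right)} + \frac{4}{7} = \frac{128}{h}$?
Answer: $\frac{210275}{7} \approx 30039.0$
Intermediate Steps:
$H{\left(j,p \right)} = - j$
$g{\left(h \right)} = - \frac{4}{7} + \frac{128}{h}$
$30057 - g{\left(H{\left(-7,-7 \right)} \right)} = 30057 - \left(- \frac{4}{7} + \frac{128}{\left(-1\right) \left(-7\right)}\right) = 30057 - \left(- \frac{4}{7} + \frac{128}{7}\right) = 30057 - \frac{124}{7} = \frac{210275}{7}$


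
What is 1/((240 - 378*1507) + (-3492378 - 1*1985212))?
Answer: -1/6046996 ≈ -1.6537e-7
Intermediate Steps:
1/((240 - 378*1507) + (-3492378 - 1*1985212)) = 1/((240 - 569646) + (-3492378 - 1985212)) = 1/(-569406 - 5477590) = 1/(-6046996) = -1/6046996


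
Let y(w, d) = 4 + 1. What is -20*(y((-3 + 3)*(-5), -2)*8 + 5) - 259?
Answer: -1159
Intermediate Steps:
y(w, d) = 5
-20*(y((-3 + 3)*(-5), -2)*8 + 5) - 259 = -20*(5*8 + 5) - 259 = -20*(40 + 5) - 259 = -20*45 - 259 = -900 - 259 = -1159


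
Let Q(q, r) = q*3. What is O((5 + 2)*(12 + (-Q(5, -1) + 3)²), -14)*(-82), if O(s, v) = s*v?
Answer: 1253616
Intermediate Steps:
Q(q, r) = 3*q
O((5 + 2)*(12 + (-Q(5, -1) + 3)²), -14)*(-82) = (((5 + 2)*(12 + (-3*5 + 3)²))*(-14))*(-82) = ((7*(12 + (-1*15 + 3)²))*(-14))*(-82) = ((7*(12 + (-15 + 3)²))*(-14))*(-82) = ((7*(12 + (-12)²))*(-14))*(-82) = ((7*(12 + 144))*(-14))*(-82) = ((7*156)*(-14))*(-82) = (1092*(-14))*(-82) = -15288*(-82) = 1253616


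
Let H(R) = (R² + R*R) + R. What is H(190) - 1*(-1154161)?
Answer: 1226551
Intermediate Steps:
H(R) = R + 2*R² (H(R) = (R² + R²) + R = 2*R² + R = R + 2*R²)
H(190) - 1*(-1154161) = 190*(1 + 2*190) - 1*(-1154161) = 190*(1 + 380) + 1154161 = 190*381 + 1154161 = 72390 + 1154161 = 1226551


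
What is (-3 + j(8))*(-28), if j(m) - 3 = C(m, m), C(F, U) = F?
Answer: -224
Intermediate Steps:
j(m) = 3 + m
(-3 + j(8))*(-28) = (-3 + (3 + 8))*(-28) = (-3 + 11)*(-28) = 8*(-28) = -224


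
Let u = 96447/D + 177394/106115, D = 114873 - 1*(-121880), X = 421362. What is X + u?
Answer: 10585948549673477/25123044595 ≈ 4.2136e+5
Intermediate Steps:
D = 236753 (D = 114873 + 121880 = 236753)
u = 52233035087/25123044595 (u = 96447/236753 + 177394/106115 = 52233035087/25123044595 ≈ 2.0791)
X + u = 421362 + 52233035087/25123044595 = 10585948549673477/25123044595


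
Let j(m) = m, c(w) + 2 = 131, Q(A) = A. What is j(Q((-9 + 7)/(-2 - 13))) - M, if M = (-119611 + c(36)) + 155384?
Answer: -538528/15 ≈ -35902.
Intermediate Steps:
c(w) = 129 (c(w) = -2 + 131 = 129)
M = 35902 (M = (-119611 + 129) + 155384 = -119482 + 155384 = 35902)
j(Q((-9 + 7)/(-2 - 13))) - M = (-9 + 7)/(-2 - 13) - 1*35902 = -2/(-15) - 35902 = -2*(-1/15) - 35902 = 2/15 - 35902 = -538528/15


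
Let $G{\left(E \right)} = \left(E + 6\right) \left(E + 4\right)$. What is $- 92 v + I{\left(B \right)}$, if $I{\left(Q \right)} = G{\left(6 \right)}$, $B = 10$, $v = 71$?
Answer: $-6412$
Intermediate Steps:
$G{\left(E \right)} = \left(4 + E\right) \left(6 + E\right)$ ($G{\left(E \right)} = \left(6 + E\right) \left(4 + E\right) = \left(4 + E\right) \left(6 + E\right)$)
$I{\left(Q \right)} = 120$ ($I{\left(Q \right)} = 24 + 6^{2} + 10 \cdot 6 = 24 + 36 + 60 = 120$)
$- 92 v + I{\left(B \right)} = \left(-92\right) 71 + 120 = -6532 + 120 = -6412$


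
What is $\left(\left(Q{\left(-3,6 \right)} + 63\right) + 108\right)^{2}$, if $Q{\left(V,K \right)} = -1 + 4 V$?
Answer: $24964$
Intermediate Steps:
$\left(\left(Q{\left(-3,6 \right)} + 63\right) + 108\right)^{2} = \left(\left(\left(-1 + 4 \left(-3\right)\right) + 63\right) + 108\right)^{2} = \left(\left(\left(-1 - 12\right) + 63\right) + 108\right)^{2} = \left(\left(-13 + 63\right) + 108\right)^{2} = \left(50 + 108\right)^{2} = 158^{2} = 24964$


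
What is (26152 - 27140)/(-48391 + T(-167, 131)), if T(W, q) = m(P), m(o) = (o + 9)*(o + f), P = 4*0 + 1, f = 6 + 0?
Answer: 76/3717 ≈ 0.020447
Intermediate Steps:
f = 6
P = 1 (P = 0 + 1 = 1)
m(o) = (6 + o)*(9 + o) (m(o) = (o + 9)*(o + 6) = (9 + o)*(6 + o) = (6 + o)*(9 + o))
T(W, q) = 70 (T(W, q) = 54 + 1² + 15*1 = 54 + 1 + 15 = 70)
(26152 - 27140)/(-48391 + T(-167, 131)) = (26152 - 27140)/(-48391 + 70) = -988/(-48321) = -988*(-1/48321) = 76/3717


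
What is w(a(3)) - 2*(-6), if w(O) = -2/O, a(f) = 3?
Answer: 34/3 ≈ 11.333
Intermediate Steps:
w(a(3)) - 2*(-6) = -2/3 - 2*(-6) = -2*1/3 + 12 = -2/3 + 12 = 34/3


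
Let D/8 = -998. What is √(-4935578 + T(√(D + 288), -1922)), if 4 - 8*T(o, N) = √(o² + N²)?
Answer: √(-19742310 - √921597)/2 ≈ 2221.7*I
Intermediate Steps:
D = -7984 (D = 8*(-998) = -7984)
T(o, N) = ½ - √(N² + o²)/8 (T(o, N) = ½ - √(o² + N²)/8 = ½ - √(N² + o²)/8)
√(-4935578 + T(√(D + 288), -1922)) = √(-4935578 + (½ - √((-1922)² + (√(-7984 + 288))²)/8)) = √(-4935578 + (½ - √(3694084 + (√(-7696))²)/8)) = √(-4935578 + (½ - √(3694084 + (4*I*√481)²)/8)) = √(-4935578 + (½ - √(3694084 - 7696)/8)) = √(-4935578 + (½ - √921597/4)) = √(-9871155/2 - √921597/4)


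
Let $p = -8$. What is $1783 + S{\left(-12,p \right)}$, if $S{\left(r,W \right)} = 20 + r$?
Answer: $1791$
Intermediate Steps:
$1783 + S{\left(-12,p \right)} = 1783 + \left(20 - 12\right) = 1783 + 8 = 1791$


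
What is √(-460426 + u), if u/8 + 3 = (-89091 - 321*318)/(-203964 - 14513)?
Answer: I*√41546232788074/9499 ≈ 678.56*I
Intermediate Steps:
u = -3714096/218477 (u = -24 + 8*((-89091 - 321*318)/(-203964 - 14513)) = -24 + 8*((-89091 - 102078)/(-218477)) = -24 + 8*(-191169*(-1/218477)) = -24 + 8*(191169/218477) = -24 + 1529352/218477 = -3714096/218477 ≈ -17.000)
√(-460426 + u) = √(-460426 - 3714096/218477) = √(-100596205298/218477) = I*√41546232788074/9499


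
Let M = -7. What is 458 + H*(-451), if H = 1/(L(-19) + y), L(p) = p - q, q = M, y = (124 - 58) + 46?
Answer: 45349/100 ≈ 453.49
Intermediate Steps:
y = 112 (y = 66 + 46 = 112)
q = -7
L(p) = 7 + p (L(p) = p - 1*(-7) = p + 7 = 7 + p)
H = 1/100 (H = 1/((7 - 19) + 112) = 1/(-12 + 112) = 1/100 ≈ 0.010000)
458 + H*(-451) = 458 + (1/100)*(-451) = 458 - 451/100 = 45349/100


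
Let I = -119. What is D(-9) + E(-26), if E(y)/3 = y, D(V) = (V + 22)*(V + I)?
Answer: -1742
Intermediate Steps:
D(V) = (-119 + V)*(22 + V) (D(V) = (V + 22)*(V - 119) = (22 + V)*(-119 + V) = (-119 + V)*(22 + V))
E(y) = 3*y
D(-9) + E(-26) = (-2618 + (-9)**2 - 97*(-9)) + 3*(-26) = (-2618 + 81 + 873) - 78 = -1664 - 78 = -1742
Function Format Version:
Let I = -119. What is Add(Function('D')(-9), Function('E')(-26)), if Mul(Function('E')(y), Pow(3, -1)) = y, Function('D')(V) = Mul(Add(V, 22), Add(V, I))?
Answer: -1742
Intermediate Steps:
Function('D')(V) = Mul(Add(-119, V), Add(22, V)) (Function('D')(V) = Mul(Add(V, 22), Add(V, -119)) = Mul(Add(22, V), Add(-119, V)) = Mul(Add(-119, V), Add(22, V)))
Function('E')(y) = Mul(3, y)
Add(Function('D')(-9), Function('E')(-26)) = Add(Add(-2618, Pow(-9, 2), Mul(-97, -9)), Mul(3, -26)) = Add(Add(-2618, 81, 873), -78) = Add(-1664, -78) = -1742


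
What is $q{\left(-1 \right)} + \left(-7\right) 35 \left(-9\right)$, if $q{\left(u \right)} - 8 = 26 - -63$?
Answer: $2302$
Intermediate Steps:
$q{\left(u \right)} = 97$ ($q{\left(u \right)} = 8 + \left(26 - -63\right) = 8 + \left(26 + 63\right) = 8 + 89 = 97$)
$q{\left(-1 \right)} + \left(-7\right) 35 \left(-9\right) = 97 + \left(-7\right) 35 \left(-9\right) = 97 - -2205 = 97 + 2205 = 2302$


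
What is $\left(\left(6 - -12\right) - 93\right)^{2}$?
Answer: $5625$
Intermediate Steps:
$\left(\left(6 - -12\right) - 93\right)^{2} = \left(\left(6 + 12\right) - 93\right)^{2} = \left(18 - 93\right)^{2} = \left(-75\right)^{2} = 5625$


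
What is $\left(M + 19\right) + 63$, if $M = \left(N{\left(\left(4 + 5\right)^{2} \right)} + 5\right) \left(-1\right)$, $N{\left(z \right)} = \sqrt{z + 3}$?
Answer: $77 - 2 \sqrt{21} \approx 67.835$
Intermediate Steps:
$N{\left(z \right)} = \sqrt{3 + z}$
$M = -5 - 2 \sqrt{21}$ ($M = \left(\sqrt{3 + \left(4 + 5\right)^{2}} + 5\right) \left(-1\right) = \left(\sqrt{3 + 9^{2}} + 5\right) \left(-1\right) = \left(\sqrt{3 + 81} + 5\right) \left(-1\right) = \left(\sqrt{84} + 5\right) \left(-1\right) = \left(2 \sqrt{21} + 5\right) \left(-1\right) = \left(5 + 2 \sqrt{21}\right) \left(-1\right) = -5 - 2 \sqrt{21} \approx -14.165$)
$\left(M + 19\right) + 63 = \left(\left(-5 - 2 \sqrt{21}\right) + 19\right) + 63 = \left(14 - 2 \sqrt{21}\right) + 63 = 77 - 2 \sqrt{21}$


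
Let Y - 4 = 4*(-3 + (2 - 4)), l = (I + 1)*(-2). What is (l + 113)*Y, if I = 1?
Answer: -1744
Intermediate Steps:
l = -4 (l = (1 + 1)*(-2) = 2*(-2) = -4)
Y = -16 (Y = 4 + 4*(-3 + (2 - 4)) = 4 + 4*(-3 - 2) = 4 + 4*(-5) = 4 - 20 = -16)
(l + 113)*Y = (-4 + 113)*(-16) = 109*(-16) = -1744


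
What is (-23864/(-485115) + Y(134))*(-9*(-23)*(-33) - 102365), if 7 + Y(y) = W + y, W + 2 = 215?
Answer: -18013295816944/485115 ≈ -3.7132e+7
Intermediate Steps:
W = 213 (W = -2 + 215 = 213)
Y(y) = 206 + y (Y(y) = -7 + (213 + y) = 206 + y)
(-23864/(-485115) + Y(134))*(-9*(-23)*(-33) - 102365) = (-23864/(-485115) + (206 + 134))*(-9*(-23)*(-33) - 102365) = (-23864*(-1/485115) + 340)*(207*(-33) - 102365) = (23864/485115 + 340)*(-6831 - 102365) = (164962964/485115)*(-109196) = -18013295816944/485115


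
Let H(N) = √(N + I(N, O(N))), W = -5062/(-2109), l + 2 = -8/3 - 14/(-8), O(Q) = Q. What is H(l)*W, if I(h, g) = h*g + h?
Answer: 2531*√385/12654 ≈ 3.9246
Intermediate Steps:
I(h, g) = h + g*h (I(h, g) = g*h + h = h + g*h)
l = -35/12 (l = -2 + (-8/3 - 14/(-8)) = -2 + (-8*⅓ - 14*(-⅛)) = -2 + (-8/3 + 7/4) = -2 - 11/12 = -35/12 ≈ -2.9167)
W = 5062/2109 (W = -5062*(-1/2109) = 5062/2109 ≈ 2.4002)
H(N) = √(N + N*(1 + N))
H(l)*W = √(-35*(2 - 35/12)/12)*(5062/2109) = √(-35/12*(-11/12))*(5062/2109) = √(385/144)*(5062/2109) = (√385/12)*(5062/2109) = 2531*√385/12654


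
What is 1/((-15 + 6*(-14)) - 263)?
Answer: -1/362 ≈ -0.0027624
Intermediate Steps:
1/((-15 + 6*(-14)) - 263) = 1/((-15 - 84) - 263) = 1/(-99 - 263) = 1/(-362) = -1/362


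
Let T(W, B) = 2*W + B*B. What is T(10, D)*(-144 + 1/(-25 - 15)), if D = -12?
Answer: -236201/10 ≈ -23620.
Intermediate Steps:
T(W, B) = B² + 2*W (T(W, B) = 2*W + B² = B² + 2*W)
T(10, D)*(-144 + 1/(-25 - 15)) = ((-12)² + 2*10)*(-144 + 1/(-25 - 15)) = (144 + 20)*(-144 + 1/(-40)) = 164*(-144 - 1/40) = 164*(-5761/40) = -236201/10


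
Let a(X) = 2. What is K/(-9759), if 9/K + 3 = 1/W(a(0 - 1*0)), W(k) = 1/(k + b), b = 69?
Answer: -3/221204 ≈ -1.3562e-5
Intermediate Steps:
W(k) = 1/(69 + k) (W(k) = 1/(k + 69) = 1/(69 + k))
K = 9/68 (K = 9/(-3 + 1/(1/(69 + 2))) = 9/(-3 + 1/(1/71)) = 9/(-3 + 71) = 9/68 ≈ 0.13235)
K/(-9759) = (9/68)/(-9759) = (9/68)*(-1/9759) = -3/221204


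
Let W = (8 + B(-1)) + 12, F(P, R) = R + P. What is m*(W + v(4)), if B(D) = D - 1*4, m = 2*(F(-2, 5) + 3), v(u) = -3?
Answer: 144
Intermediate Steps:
F(P, R) = P + R
m = 12 (m = 2*((-2 + 5) + 3) = 2*(3 + 3) = 2*6 = 12)
B(D) = -4 + D (B(D) = D - 4 = -4 + D)
W = 15 (W = (8 + (-4 - 1)) + 12 = (8 - 5) + 12 = 3 + 12 = 15)
m*(W + v(4)) = 12*(15 - 3) = 12*12 = 144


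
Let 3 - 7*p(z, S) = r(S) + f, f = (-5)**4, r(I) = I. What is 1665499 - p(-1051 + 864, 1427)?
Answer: 11660542/7 ≈ 1.6658e+6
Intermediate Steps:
f = 625
p(z, S) = -622/7 - S/7 (p(z, S) = 3/7 - (S + 625)/7 = 3/7 - (625 + S)/7 = 3/7 + (-625/7 - S/7) = -622/7 - S/7)
1665499 - p(-1051 + 864, 1427) = 1665499 - (-622/7 - 1/7*1427) = 1665499 - (-622/7 - 1427/7) = 1665499 - 1*(-2049/7) = 1665499 + 2049/7 = 11660542/7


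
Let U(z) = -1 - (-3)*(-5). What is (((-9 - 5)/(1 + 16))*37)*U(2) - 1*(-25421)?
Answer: 440445/17 ≈ 25909.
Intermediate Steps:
U(z) = -16 (U(z) = -1 - 1*15 = -1 - 15 = -16)
(((-9 - 5)/(1 + 16))*37)*U(2) - 1*(-25421) = (((-9 - 5)/(1 + 16))*37)*(-16) - 1*(-25421) = (-14/17*37)*(-16) + 25421 = (-14*1/17*37)*(-16) + 25421 = -14/17*37*(-16) + 25421 = -518/17*(-16) + 25421 = 8288/17 + 25421 = 440445/17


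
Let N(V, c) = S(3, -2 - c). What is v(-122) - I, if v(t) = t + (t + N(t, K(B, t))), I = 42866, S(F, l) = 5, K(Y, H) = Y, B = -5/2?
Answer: -43105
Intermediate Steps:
B = -5/2 (B = -5*1/2 = -5/2 ≈ -2.5000)
N(V, c) = 5
v(t) = 5 + 2*t (v(t) = t + (t + 5) = t + (5 + t) = 5 + 2*t)
v(-122) - I = (5 + 2*(-122)) - 1*42866 = (5 - 244) - 42866 = -239 - 42866 = -43105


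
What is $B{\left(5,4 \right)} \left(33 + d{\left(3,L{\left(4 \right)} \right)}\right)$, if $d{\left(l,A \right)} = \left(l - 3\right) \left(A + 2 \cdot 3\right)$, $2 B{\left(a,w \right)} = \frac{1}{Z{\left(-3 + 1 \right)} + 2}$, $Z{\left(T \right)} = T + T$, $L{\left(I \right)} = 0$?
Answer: $- \frac{33}{4} \approx -8.25$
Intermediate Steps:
$Z{\left(T \right)} = 2 T$
$B{\left(a,w \right)} = - \frac{1}{4}$ ($B{\left(a,w \right)} = \frac{1}{2 \left(2 \left(-3 + 1\right) + 2\right)} = \frac{1}{2 \left(2 \left(-2\right) + 2\right)} = \frac{1}{2 \left(-4 + 2\right)} = \frac{1}{2 \left(-2\right)} = \frac{1}{2} \left(- \frac{1}{2}\right) = - \frac{1}{4}$)
$d{\left(l,A \right)} = \left(-3 + l\right) \left(6 + A\right)$ ($d{\left(l,A \right)} = \left(-3 + l\right) \left(A + 6\right) = \left(-3 + l\right) \left(6 + A\right)$)
$B{\left(5,4 \right)} \left(33 + d{\left(3,L{\left(4 \right)} \right)}\right) = - \frac{33 + \left(-18 - 0 + 6 \cdot 3 + 0 \cdot 3\right)}{4} = - \frac{33 + \left(-18 + 0 + 18 + 0\right)}{4} = - \frac{33 + 0}{4} = \left(- \frac{1}{4}\right) 33 = - \frac{33}{4}$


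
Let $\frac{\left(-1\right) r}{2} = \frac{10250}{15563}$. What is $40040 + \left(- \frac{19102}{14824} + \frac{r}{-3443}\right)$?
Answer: $\frac{15901783886226961}{397160227508} \approx 40039.0$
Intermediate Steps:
$r = - \frac{20500}{15563}$ ($r = - 2 \cdot \frac{10250}{15563} = - 2 \cdot 10250 \cdot \frac{1}{15563} = \left(-2\right) \frac{10250}{15563} = - \frac{20500}{15563} \approx -1.3172$)
$40040 + \left(- \frac{19102}{14824} + \frac{r}{-3443}\right) = 40040 - \left(- \frac{20500}{53583409} + \frac{9551}{7412}\right) = 40040 - \frac{511623193359}{397160227508} = \frac{15901783886226961}{397160227508}$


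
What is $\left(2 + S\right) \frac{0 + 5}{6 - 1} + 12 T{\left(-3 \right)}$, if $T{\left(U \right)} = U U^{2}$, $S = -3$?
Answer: $-325$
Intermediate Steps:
$T{\left(U \right)} = U^{3}$
$\left(2 + S\right) \frac{0 + 5}{6 - 1} + 12 T{\left(-3 \right)} = \left(2 - 3\right) \frac{0 + 5}{6 - 1} + 12 \left(-3\right)^{3} = - \frac{5}{5} + 12 \left(-27\right) = - \frac{5}{5} - 324 = \left(-1\right) 1 - 324 = -1 - 324 = -325$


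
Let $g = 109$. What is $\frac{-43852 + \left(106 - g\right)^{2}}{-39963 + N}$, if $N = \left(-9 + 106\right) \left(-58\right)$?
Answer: $\frac{43843}{45589} \approx 0.9617$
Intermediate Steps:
$N = -5626$ ($N = 97 \left(-58\right) = -5626$)
$\frac{-43852 + \left(106 - g\right)^{2}}{-39963 + N} = \frac{-43852 + \left(106 - 109\right)^{2}}{-39963 - 5626} = \frac{-43852 + \left(106 - 109\right)^{2}}{-45589} = \left(-43852 + \left(-3\right)^{2}\right) \left(- \frac{1}{45589}\right) = \left(-43852 + 9\right) \left(- \frac{1}{45589}\right) = \left(-43843\right) \left(- \frac{1}{45589}\right) = \frac{43843}{45589}$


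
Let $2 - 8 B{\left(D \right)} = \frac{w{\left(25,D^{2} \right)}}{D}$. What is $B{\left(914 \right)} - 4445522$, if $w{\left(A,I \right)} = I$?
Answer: $-4445636$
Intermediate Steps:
$B{\left(D \right)} = \frac{1}{4} - \frac{D}{8}$ ($B{\left(D \right)} = \frac{1}{4} - \frac{D^{2} \frac{1}{D}}{8} = \frac{1}{4} - \frac{D}{8}$)
$B{\left(914 \right)} - 4445522 = \left(\frac{1}{4} - \frac{457}{4}\right) - 4445522 = -114 - 4445522 = -4445636$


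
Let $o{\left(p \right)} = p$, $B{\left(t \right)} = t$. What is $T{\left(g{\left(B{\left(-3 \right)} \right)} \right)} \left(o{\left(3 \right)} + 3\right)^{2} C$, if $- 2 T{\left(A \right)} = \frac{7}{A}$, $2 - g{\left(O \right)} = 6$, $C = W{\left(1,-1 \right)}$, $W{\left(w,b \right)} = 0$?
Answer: $0$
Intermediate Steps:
$C = 0$
$g{\left(O \right)} = -4$ ($g{\left(O \right)} = 2 - 6 = -4$)
$T{\left(A \right)} = - \frac{7}{2 A}$ ($T{\left(A \right)} = - \frac{7 \frac{1}{A}}{2} = - \frac{7}{2 A}$)
$T{\left(g{\left(B{\left(-3 \right)} \right)} \right)} \left(o{\left(3 \right)} + 3\right)^{2} C = - \frac{7}{2 \left(-4\right)} \left(3 + 3\right)^{2} \cdot 0 = \left(- \frac{7}{2}\right) \left(- \frac{1}{4}\right) 6^{2} \cdot 0 = \frac{7}{8} \cdot 36 \cdot 0 = \frac{63}{2} \cdot 0 = 0$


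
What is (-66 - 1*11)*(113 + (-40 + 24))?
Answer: -7469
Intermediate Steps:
(-66 - 1*11)*(113 + (-40 + 24)) = (-66 - 11)*(113 - 16) = -77*97 = -7469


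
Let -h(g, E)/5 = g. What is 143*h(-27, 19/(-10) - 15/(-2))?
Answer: 19305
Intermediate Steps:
h(g, E) = -5*g
143*h(-27, 19/(-10) - 15/(-2)) = 143*(-5*(-27)) = 143*135 = 19305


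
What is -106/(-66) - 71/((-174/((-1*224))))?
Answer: -28645/319 ≈ -89.796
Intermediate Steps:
-106/(-66) - 71/((-174/((-1*224)))) = -106*(-1/66) - 71/((-174/(-224))) = 53/33 - 71/((-174*(-1/224))) = 53/33 - 71/87/112 = 53/33 - 71*112/87 = 53/33 - 7952/87 = -28645/319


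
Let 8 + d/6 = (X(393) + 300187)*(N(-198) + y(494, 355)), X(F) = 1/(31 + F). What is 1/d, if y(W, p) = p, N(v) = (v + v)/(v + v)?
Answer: 53/33983567619 ≈ 1.5596e-9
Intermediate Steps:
N(v) = 1 (N(v) = (2*v)/((2*v)) = (2*v)*(1/(2*v)) = 1)
d = 33983567619/53 (d = -48 + 6*((1/(31 + 393) + 300187)*(1 + 355)) = -48 + 6*((1/424 + 300187)*356) = -48 + 6*((127279289/424)*356) = -48 + 6*(11327856721/106) = -48 + 33983570163/53 = 33983567619/53 ≈ 6.4120e+8)
1/d = 1/(33983567619/53) = 53/33983567619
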